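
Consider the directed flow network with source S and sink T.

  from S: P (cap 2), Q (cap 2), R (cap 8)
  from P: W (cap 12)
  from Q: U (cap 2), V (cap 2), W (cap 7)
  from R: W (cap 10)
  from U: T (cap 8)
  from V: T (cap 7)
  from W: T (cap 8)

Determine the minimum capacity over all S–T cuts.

10

Augment S→P→W→T: bottleneck 2, flow now 2.
Augment S→Q→U→T: bottleneck 2, flow now 4.
Augment S→R→W→T: bottleneck 6, flow now 10.
No augmenting path remains; maximum flow = 10.
By max-flow min-cut, the minimum cut capacity equals the max flow.
In the residual graph, reachable from S: {S, P, R, W}.
Min-cut edges: S→Q (2), W→T (8); capacity 2 + 8 = 10.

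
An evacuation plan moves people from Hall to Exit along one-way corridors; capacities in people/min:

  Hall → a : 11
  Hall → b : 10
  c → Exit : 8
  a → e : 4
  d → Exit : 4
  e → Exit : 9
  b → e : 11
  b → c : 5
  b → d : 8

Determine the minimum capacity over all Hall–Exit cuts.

14

Augment Hall→a→e→Exit: bottleneck 4, flow now 4.
Augment Hall→b→c→Exit: bottleneck 5, flow now 9.
Augment Hall→b→d→Exit: bottleneck 4, flow now 13.
Augment Hall→b→e→Exit: bottleneck 1, flow now 14.
No augmenting path remains; maximum flow = 14.
By max-flow min-cut, the minimum cut capacity equals the max flow.
In the residual graph, reachable from Hall: {Hall, a}.
Min-cut edges: Hall→b (10), a→e (4); capacity 10 + 4 = 14.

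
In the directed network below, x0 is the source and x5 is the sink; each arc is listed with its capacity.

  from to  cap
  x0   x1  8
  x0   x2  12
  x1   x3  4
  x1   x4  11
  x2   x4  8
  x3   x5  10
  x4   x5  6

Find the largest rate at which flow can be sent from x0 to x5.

Augment x0→x1→x3→x5: bottleneck 4, flow now 4.
Augment x0→x1→x4→x5: bottleneck 4, flow now 8.
Augment x0→x2→x4→x5: bottleneck 2, flow now 10.
No augmenting path remains; maximum flow = 10.
In the residual graph, reachable from x0: {x0, x1, x2, x4}.
Min-cut edges: x1→x3 (4), x4→x5 (6); capacity 4 + 6 = 10.
This cut is saturated, so no flow can exceed 10.

10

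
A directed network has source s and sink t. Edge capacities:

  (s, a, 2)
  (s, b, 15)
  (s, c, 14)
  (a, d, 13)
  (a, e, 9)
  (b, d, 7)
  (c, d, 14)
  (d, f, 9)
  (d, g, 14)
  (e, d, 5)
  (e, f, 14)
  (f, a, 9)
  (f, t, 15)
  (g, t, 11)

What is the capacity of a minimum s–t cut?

22

Augment s→a→d→f→t: bottleneck 2, flow now 2.
Augment s→b→d→f→t: bottleneck 7, flow now 9.
Augment s→c→d→g→t: bottleneck 11, flow now 20.
Augment s→c→d→a→e→f→t: bottleneck 2, flow now 22. (uses reverse residual edge)
No augmenting path remains; maximum flow = 22.
By max-flow min-cut, the minimum cut capacity equals the max flow.
In the residual graph, reachable from s: {s, b, c, d, g}.
Min-cut edges: s→a (2), d→f (9), g→t (11); capacity 2 + 9 + 11 = 22.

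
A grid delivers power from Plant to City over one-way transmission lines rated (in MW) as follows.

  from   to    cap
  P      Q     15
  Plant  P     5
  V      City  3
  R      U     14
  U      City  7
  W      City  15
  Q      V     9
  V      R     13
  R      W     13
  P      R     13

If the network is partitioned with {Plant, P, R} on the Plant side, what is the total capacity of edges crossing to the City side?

Edges leaving {Plant, P, R}: P→Q (15), R→U (14), R→W (13).
Cut capacity = 15 + 14 + 13 = 42.

42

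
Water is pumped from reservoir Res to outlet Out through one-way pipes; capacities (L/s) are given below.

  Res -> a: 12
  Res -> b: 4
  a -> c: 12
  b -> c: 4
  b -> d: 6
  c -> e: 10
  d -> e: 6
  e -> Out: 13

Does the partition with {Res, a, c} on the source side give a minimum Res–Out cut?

Given cut capacity: 4 + 10 = 14.
Augment Res→a→c→e→Out: bottleneck 10, flow now 10.
Augment Res→b→d→e→Out: bottleneck 3, flow now 13.
No augmenting path remains; maximum flow = 13.
In the residual graph, reachable from Res: {Res, a, b, c, d, e}.
Min-cut edges: e→Out (13); capacity 13 = 13.
Cut capacity 14 exceeds the max flow 13, so it is not minimum.

No — its capacity is 14, but the minimum cut has capacity 13.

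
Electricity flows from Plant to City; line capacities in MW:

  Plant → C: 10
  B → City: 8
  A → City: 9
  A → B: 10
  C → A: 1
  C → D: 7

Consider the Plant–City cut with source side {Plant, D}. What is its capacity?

Edges leaving {Plant, D}: Plant→C (10).
Cut capacity = 10 = 10.

10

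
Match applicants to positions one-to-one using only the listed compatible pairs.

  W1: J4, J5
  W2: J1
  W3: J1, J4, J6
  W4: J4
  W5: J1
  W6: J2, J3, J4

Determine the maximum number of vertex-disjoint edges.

Unit-capacity flow: source→left, listed edges, right→sink; max matching = max flow.
Augmenting path W1→J4 (+1); matched 1.
Augmenting path W2→J1 (+1); matched 2.
Augmenting path W3→J6 (+1); matched 3.
Augmenting path W6→J2 (+1); matched 4.
Augmenting path W4→J4→W1→J5 (+1); matched 5.
No augmenting path remains; maximum matching = 5.
König certificate: {W1, W3, W4, W6, J1} is a vertex cover of size 5 (every listed pair touches it), so no matching can be larger.

5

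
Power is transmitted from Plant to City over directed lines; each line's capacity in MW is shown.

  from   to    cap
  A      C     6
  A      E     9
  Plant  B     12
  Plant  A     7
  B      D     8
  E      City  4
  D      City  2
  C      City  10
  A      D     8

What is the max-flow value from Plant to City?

Augment Plant→A→C→City: bottleneck 6, flow now 6.
Augment Plant→A→D→City: bottleneck 1, flow now 7.
Augment Plant→B→D→City: bottleneck 1, flow now 8.
Augment Plant→B→D→A→E→City: bottleneck 1, flow now 9. (uses reverse residual edge)
No augmenting path remains; maximum flow = 9.
In the residual graph, reachable from Plant: {Plant, B, D}.
Min-cut edges: Plant→A (7), D→City (2); capacity 7 + 2 = 9.
This cut is saturated, so no flow can exceed 9.

9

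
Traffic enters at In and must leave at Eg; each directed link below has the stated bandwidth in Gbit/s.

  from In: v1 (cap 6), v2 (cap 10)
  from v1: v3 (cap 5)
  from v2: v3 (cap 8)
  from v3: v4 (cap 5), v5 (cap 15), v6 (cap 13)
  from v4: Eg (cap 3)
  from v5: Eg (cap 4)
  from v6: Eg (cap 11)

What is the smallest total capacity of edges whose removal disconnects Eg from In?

Augment In→v1→v3→v4→Eg: bottleneck 3, flow now 3.
Augment In→v1→v3→v5→Eg: bottleneck 2, flow now 5.
Augment In→v2→v3→v5→Eg: bottleneck 2, flow now 7.
Augment In→v2→v3→v6→Eg: bottleneck 6, flow now 13.
No augmenting path remains; maximum flow = 13.
By max-flow min-cut, the minimum cut capacity equals the max flow.
In the residual graph, reachable from In: {In, v1, v2}.
Min-cut edges: v1→v3 (5), v2→v3 (8); capacity 5 + 8 = 13.

13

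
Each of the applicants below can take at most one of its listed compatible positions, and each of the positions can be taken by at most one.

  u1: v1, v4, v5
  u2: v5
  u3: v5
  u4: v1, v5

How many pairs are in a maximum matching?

Unit-capacity flow: source→left, listed edges, right→sink; max matching = max flow.
Augmenting path u1→v1 (+1); matched 1.
Augmenting path u2→v5 (+1); matched 2.
Augmenting path u4→v1→u1→v4 (+1); matched 3.
No augmenting path remains; maximum matching = 3.
König certificate: {u1, u4, v5} is a vertex cover of size 3 (every listed pair touches it), so no matching can be larger.

3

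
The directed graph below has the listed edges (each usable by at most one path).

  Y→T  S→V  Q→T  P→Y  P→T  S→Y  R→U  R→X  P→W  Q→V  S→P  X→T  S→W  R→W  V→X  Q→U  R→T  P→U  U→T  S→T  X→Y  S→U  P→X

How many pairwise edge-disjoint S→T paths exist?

5

Assign every edge capacity 1; by Menger, the answer equals the max flow.
Path S→T (+1); total 1.
Path S→P→T (+1); total 2.
Path S→U→T (+1); total 3.
Path S→Y→T (+1); total 4.
Path S→V→X→T (+1); total 5.
No residual S→T path; max flow = 5.
Certifying cut of size 5: {S→P, S→T, S→U, S→V, S→Y}.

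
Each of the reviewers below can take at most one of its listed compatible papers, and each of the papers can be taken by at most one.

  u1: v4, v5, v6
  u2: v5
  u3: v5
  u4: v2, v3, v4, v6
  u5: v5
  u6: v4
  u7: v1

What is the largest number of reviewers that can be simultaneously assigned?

Unit-capacity flow: source→left, listed edges, right→sink; max matching = max flow.
Augmenting path u1→v4 (+1); matched 1.
Augmenting path u2→v5 (+1); matched 2.
Augmenting path u4→v2 (+1); matched 3.
Augmenting path u7→v1 (+1); matched 4.
Augmenting path u6→v4→u1→v6 (+1); matched 5.
No augmenting path remains; maximum matching = 5.
König certificate: {u1, u4, u6, u7, v5} is a vertex cover of size 5 (every listed pair touches it), so no matching can be larger.

5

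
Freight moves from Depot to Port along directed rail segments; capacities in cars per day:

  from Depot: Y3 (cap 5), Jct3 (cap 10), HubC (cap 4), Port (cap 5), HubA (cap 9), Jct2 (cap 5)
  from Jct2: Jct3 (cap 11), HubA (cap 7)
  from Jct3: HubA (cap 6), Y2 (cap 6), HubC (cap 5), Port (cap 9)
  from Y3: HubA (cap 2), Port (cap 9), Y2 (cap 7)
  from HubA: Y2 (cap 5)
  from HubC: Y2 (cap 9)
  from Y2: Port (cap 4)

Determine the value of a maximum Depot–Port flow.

23

Augment Depot→Port: bottleneck 5, flow now 5.
Augment Depot→Jct3→Port: bottleneck 9, flow now 14.
Augment Depot→Y3→Port: bottleneck 5, flow now 19.
Augment Depot→Jct3→Y2→Port: bottleneck 1, flow now 20.
Augment Depot→HubA→Y2→Port: bottleneck 3, flow now 23.
No augmenting path remains; maximum flow = 23.
In the residual graph, reachable from Depot: {Depot, Jct2, Jct3, HubA, HubC, Y2}.
Min-cut edges: Depot→Y3 (5), Depot→Port (5), Jct3→Port (9), Y2→Port (4); capacity 5 + 5 + 9 + 4 = 23.
This cut is saturated, so no flow can exceed 23.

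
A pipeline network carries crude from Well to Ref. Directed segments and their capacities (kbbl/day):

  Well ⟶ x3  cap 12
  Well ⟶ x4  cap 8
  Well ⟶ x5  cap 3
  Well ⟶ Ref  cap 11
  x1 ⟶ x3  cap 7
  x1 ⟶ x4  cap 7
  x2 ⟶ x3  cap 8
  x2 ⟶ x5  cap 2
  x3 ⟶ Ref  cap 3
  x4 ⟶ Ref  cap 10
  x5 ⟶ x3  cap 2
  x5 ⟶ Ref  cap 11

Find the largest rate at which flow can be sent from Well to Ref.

Augment Well→Ref: bottleneck 11, flow now 11.
Augment Well→x3→Ref: bottleneck 3, flow now 14.
Augment Well→x4→Ref: bottleneck 8, flow now 22.
Augment Well→x5→Ref: bottleneck 3, flow now 25.
No augmenting path remains; maximum flow = 25.
In the residual graph, reachable from Well: {Well, x3}.
Min-cut edges: Well→x4 (8), Well→x5 (3), Well→Ref (11), x3→Ref (3); capacity 8 + 3 + 11 + 3 = 25.
This cut is saturated, so no flow can exceed 25.

25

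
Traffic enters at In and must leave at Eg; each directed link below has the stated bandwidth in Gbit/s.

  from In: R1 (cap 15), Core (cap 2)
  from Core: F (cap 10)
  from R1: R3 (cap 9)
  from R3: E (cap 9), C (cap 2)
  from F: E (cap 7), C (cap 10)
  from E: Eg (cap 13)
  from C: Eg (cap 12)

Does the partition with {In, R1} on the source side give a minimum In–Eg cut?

Given cut capacity: 2 + 9 = 11.
Augment In→Core→F→E→Eg: bottleneck 2, flow now 2.
Augment In→R1→R3→E→Eg: bottleneck 9, flow now 11.
No augmenting path remains; maximum flow = 11.
Cut capacity 11 equals the max flow, so it is a minimum cut.

Yes — it is a minimum cut (capacity 11).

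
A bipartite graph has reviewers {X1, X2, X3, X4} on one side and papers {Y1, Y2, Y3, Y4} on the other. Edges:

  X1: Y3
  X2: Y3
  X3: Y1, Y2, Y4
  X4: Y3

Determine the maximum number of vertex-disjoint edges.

2

Unit-capacity flow: source→left, listed edges, right→sink; max matching = max flow.
Augmenting path X1→Y3 (+1); matched 1.
Augmenting path X3→Y1 (+1); matched 2.
No augmenting path remains; maximum matching = 2.
König certificate: {X3, Y3} is a vertex cover of size 2 (every listed pair touches it), so no matching can be larger.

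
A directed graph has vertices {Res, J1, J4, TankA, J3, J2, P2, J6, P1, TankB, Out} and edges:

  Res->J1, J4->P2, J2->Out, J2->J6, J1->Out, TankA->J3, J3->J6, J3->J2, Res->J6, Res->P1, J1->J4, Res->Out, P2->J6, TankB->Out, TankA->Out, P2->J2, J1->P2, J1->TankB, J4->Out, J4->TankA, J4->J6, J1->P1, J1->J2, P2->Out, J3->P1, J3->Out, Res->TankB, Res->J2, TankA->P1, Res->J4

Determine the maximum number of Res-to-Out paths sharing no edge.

Assign every edge capacity 1; by Menger, the answer equals the max flow.
Path Res→Out (+1); total 1.
Path Res→J1→Out (+1); total 2.
Path Res→J4→Out (+1); total 3.
Path Res→J2→Out (+1); total 4.
Path Res→TankB→Out (+1); total 5.
No residual Res→Out path; max flow = 5.
Certifying cut of size 5: {Res→J1, Res→J2, Res→J4, Res→Out, Res→TankB}.

5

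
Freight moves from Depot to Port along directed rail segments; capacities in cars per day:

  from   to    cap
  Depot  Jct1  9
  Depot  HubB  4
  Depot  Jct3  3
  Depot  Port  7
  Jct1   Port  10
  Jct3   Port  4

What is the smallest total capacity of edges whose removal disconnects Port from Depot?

Augment Depot→Port: bottleneck 7, flow now 7.
Augment Depot→Jct1→Port: bottleneck 9, flow now 16.
Augment Depot→Jct3→Port: bottleneck 3, flow now 19.
No augmenting path remains; maximum flow = 19.
By max-flow min-cut, the minimum cut capacity equals the max flow.
In the residual graph, reachable from Depot: {Depot, HubB}.
Min-cut edges: Depot→Jct1 (9), Depot→Jct3 (3), Depot→Port (7); capacity 9 + 3 + 7 = 19.

19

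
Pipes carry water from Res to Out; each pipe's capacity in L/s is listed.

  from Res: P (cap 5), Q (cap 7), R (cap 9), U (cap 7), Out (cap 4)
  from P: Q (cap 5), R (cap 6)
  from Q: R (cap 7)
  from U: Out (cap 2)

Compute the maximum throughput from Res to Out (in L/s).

6

Augment Res→Out: bottleneck 4, flow now 4.
Augment Res→U→Out: bottleneck 2, flow now 6.
No augmenting path remains; maximum flow = 6.
In the residual graph, reachable from Res: {Res, P, Q, R, U}.
Min-cut edges: Res→Out (4), U→Out (2); capacity 4 + 2 = 6.
This cut is saturated, so no flow can exceed 6.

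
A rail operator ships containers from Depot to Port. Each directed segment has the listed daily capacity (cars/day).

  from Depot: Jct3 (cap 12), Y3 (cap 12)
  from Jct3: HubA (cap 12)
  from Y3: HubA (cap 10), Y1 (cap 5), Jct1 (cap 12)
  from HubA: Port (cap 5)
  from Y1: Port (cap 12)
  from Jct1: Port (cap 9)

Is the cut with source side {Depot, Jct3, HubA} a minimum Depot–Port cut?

Yes — it is a minimum cut (capacity 17).

Given cut capacity: 12 + 5 = 17.
Augment Depot→Jct3→HubA→Port: bottleneck 5, flow now 5.
Augment Depot→Y3→Y1→Port: bottleneck 5, flow now 10.
Augment Depot→Y3→Jct1→Port: bottleneck 7, flow now 17.
No augmenting path remains; maximum flow = 17.
Cut capacity 17 equals the max flow, so it is a minimum cut.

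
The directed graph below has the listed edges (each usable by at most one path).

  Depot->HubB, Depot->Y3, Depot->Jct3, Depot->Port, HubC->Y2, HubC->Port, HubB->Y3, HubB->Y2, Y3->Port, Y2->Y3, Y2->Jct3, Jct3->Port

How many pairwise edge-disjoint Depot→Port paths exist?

3

Assign every edge capacity 1; by Menger, the answer equals the max flow.
Path Depot→Port (+1); total 1.
Path Depot→Y3→Port (+1); total 2.
Path Depot→Jct3→Port (+1); total 3.
No residual Depot→Port path; max flow = 3.
Certifying cut of size 3: {Depot→Port, Jct3→Port, Y3→Port}.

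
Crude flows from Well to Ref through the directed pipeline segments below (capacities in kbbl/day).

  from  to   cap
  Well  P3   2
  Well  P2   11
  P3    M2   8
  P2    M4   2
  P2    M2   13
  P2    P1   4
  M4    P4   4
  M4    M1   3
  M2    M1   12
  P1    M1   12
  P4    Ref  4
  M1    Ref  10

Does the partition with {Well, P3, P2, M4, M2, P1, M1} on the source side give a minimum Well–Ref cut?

Given cut capacity: 4 + 10 = 14.
Augment Well→P3→M2→M1→Ref: bottleneck 2, flow now 2.
Augment Well→P2→M4→P4→Ref: bottleneck 2, flow now 4.
Augment Well→P2→M2→M1→Ref: bottleneck 8, flow now 12.
No augmenting path remains; maximum flow = 12.
In the residual graph, reachable from Well: {Well, P3, P2, M2, P1, M1}.
Min-cut edges: P2→M4 (2), M1→Ref (10); capacity 2 + 10 = 12.
Cut capacity 14 exceeds the max flow 12, so it is not minimum.

No — its capacity is 14, but the minimum cut has capacity 12.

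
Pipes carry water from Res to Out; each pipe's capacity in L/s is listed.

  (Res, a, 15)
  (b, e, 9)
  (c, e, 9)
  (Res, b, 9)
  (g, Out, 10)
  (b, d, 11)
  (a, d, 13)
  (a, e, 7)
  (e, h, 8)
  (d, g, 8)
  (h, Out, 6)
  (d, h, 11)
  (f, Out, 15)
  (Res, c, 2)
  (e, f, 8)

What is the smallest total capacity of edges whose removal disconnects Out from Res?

Augment Res→a→d→g→Out: bottleneck 8, flow now 8.
Augment Res→a→d→h→Out: bottleneck 5, flow now 13.
Augment Res→a→e→f→Out: bottleneck 2, flow now 15.
Augment Res→b→d→h→Out: bottleneck 1, flow now 16.
Augment Res→b→e→f→Out: bottleneck 6, flow now 22.
No augmenting path remains; maximum flow = 22.
By max-flow min-cut, the minimum cut capacity equals the max flow.
In the residual graph, reachable from Res: {Res, a, b, c, d, e, h}.
Min-cut edges: d→g (8), e→f (8), h→Out (6); capacity 8 + 8 + 6 = 22.

22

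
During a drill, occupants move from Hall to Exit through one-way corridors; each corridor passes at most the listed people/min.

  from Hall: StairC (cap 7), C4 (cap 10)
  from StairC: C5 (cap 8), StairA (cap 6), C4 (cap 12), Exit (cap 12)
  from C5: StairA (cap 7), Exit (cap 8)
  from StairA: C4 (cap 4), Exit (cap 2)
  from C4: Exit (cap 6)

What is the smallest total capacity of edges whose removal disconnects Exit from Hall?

13

Augment Hall→StairC→Exit: bottleneck 7, flow now 7.
Augment Hall→C4→Exit: bottleneck 6, flow now 13.
No augmenting path remains; maximum flow = 13.
By max-flow min-cut, the minimum cut capacity equals the max flow.
In the residual graph, reachable from Hall: {Hall, C4}.
Min-cut edges: Hall→StairC (7), C4→Exit (6); capacity 7 + 6 = 13.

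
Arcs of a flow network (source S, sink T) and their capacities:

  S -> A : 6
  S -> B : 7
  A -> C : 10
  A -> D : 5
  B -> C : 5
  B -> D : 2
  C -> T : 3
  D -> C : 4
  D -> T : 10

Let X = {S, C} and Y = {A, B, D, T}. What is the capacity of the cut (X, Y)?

Edges leaving {S, C}: S→A (6), S→B (7), C→T (3).
Cut capacity = 6 + 7 + 3 = 16.

16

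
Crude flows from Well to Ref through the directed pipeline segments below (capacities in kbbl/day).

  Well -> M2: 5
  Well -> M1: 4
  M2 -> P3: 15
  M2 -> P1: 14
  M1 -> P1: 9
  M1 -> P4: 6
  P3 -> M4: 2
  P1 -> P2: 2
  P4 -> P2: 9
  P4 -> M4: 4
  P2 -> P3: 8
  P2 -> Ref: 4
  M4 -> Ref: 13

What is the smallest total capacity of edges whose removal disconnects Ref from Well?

Augment Well→M2→P3→M4→Ref: bottleneck 2, flow now 2.
Augment Well→M2→P1→P2→Ref: bottleneck 2, flow now 4.
Augment Well→M1→P4→P2→Ref: bottleneck 2, flow now 6.
Augment Well→M1→P4→M4→Ref: bottleneck 2, flow now 8.
No augmenting path remains; maximum flow = 8.
By max-flow min-cut, the minimum cut capacity equals the max flow.
In the residual graph, reachable from Well: {Well, M2, P3, P1}.
Min-cut edges: Well→M1 (4), P3→M4 (2), P1→P2 (2); capacity 4 + 2 + 2 = 8.

8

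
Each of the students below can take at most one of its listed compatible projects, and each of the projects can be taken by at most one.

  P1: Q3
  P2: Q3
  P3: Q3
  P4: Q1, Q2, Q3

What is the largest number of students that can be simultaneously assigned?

2

Unit-capacity flow: source→left, listed edges, right→sink; max matching = max flow.
Augmenting path P1→Q3 (+1); matched 1.
Augmenting path P4→Q1 (+1); matched 2.
No augmenting path remains; maximum matching = 2.
König certificate: {P4, Q3} is a vertex cover of size 2 (every listed pair touches it), so no matching can be larger.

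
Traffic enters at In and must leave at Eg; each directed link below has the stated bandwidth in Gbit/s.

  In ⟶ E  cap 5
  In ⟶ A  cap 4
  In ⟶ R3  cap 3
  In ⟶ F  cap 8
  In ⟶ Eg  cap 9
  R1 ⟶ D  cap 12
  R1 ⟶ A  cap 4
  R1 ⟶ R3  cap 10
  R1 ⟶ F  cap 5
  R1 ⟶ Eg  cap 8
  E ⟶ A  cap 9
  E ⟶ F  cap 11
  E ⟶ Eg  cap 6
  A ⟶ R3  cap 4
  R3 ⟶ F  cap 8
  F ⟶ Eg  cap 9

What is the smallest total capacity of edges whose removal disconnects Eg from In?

23

Augment In→Eg: bottleneck 9, flow now 9.
Augment In→E→Eg: bottleneck 5, flow now 14.
Augment In→F→Eg: bottleneck 8, flow now 22.
Augment In→R3→F→Eg: bottleneck 1, flow now 23.
No augmenting path remains; maximum flow = 23.
By max-flow min-cut, the minimum cut capacity equals the max flow.
In the residual graph, reachable from In: {In, A, R3, F}.
Min-cut edges: In→E (5), In→Eg (9), F→Eg (9); capacity 5 + 9 + 9 = 23.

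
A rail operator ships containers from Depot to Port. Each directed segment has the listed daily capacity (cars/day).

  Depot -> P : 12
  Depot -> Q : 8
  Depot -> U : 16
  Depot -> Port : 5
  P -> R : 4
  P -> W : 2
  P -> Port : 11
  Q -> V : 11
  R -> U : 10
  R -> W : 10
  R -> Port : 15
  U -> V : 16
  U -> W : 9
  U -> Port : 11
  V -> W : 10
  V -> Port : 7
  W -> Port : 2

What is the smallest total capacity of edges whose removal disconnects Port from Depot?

Augment Depot→Port: bottleneck 5, flow now 5.
Augment Depot→P→Port: bottleneck 11, flow now 16.
Augment Depot→U→Port: bottleneck 11, flow now 27.
Augment Depot→P→R→Port: bottleneck 1, flow now 28.
Augment Depot→Q→V→Port: bottleneck 7, flow now 35.
Augment Depot→U→W→Port: bottleneck 2, flow now 37.
No augmenting path remains; maximum flow = 37.
By max-flow min-cut, the minimum cut capacity equals the max flow.
In the residual graph, reachable from Depot: {Depot, Q, U, V, W}.
Min-cut edges: Depot→P (12), Depot→Port (5), U→Port (11), V→Port (7), W→Port (2); capacity 12 + 5 + 11 + 7 + 2 = 37.

37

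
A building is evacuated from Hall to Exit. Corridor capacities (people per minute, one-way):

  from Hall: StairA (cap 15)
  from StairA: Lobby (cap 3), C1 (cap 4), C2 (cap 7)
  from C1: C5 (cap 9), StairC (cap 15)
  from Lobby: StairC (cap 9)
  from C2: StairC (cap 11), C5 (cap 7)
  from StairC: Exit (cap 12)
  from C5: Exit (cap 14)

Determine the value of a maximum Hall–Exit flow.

Augment Hall→StairA→C1→StairC→Exit: bottleneck 4, flow now 4.
Augment Hall→StairA→Lobby→StairC→Exit: bottleneck 3, flow now 7.
Augment Hall→StairA→C2→StairC→Exit: bottleneck 5, flow now 12.
Augment Hall→StairA→C2→C5→Exit: bottleneck 2, flow now 14.
No augmenting path remains; maximum flow = 14.
In the residual graph, reachable from Hall: {Hall, StairA}.
Min-cut edges: StairA→C1 (4), StairA→Lobby (3), StairA→C2 (7); capacity 4 + 3 + 7 = 14.
This cut is saturated, so no flow can exceed 14.

14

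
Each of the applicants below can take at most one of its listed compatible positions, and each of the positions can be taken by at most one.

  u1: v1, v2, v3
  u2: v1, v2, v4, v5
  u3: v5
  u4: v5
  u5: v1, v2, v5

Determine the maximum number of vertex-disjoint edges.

Unit-capacity flow: source→left, listed edges, right→sink; max matching = max flow.
Augmenting path u1→v1 (+1); matched 1.
Augmenting path u2→v2 (+1); matched 2.
Augmenting path u3→v5 (+1); matched 3.
Augmenting path u5→v1→u1→v3 (+1); matched 4.
No augmenting path remains; maximum matching = 4.
König certificate: {u1, u2, u5, v5} is a vertex cover of size 4 (every listed pair touches it), so no matching can be larger.

4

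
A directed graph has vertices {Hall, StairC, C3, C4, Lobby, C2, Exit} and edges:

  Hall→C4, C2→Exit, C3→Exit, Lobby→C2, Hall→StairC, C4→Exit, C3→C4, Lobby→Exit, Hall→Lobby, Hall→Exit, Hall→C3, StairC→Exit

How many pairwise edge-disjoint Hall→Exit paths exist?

Assign every edge capacity 1; by Menger, the answer equals the max flow.
Path Hall→Exit (+1); total 1.
Path Hall→StairC→Exit (+1); total 2.
Path Hall→C3→Exit (+1); total 3.
Path Hall→C4→Exit (+1); total 4.
Path Hall→Lobby→Exit (+1); total 5.
No residual Hall→Exit path; max flow = 5.
Certifying cut of size 5: {Hall→C3, Hall→C4, Hall→Exit, Hall→Lobby, Hall→StairC}.

5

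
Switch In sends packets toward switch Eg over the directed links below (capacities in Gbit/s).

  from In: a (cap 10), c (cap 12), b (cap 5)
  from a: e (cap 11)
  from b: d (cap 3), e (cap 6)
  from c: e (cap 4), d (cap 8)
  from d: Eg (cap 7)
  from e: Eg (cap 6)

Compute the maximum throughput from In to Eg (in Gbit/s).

13

Augment In→a→e→Eg: bottleneck 6, flow now 6.
Augment In→b→d→Eg: bottleneck 3, flow now 9.
Augment In→c→d→Eg: bottleneck 4, flow now 13.
No augmenting path remains; maximum flow = 13.
In the residual graph, reachable from In: {In, a, b, c, d, e}.
Min-cut edges: d→Eg (7), e→Eg (6); capacity 7 + 6 = 13.
This cut is saturated, so no flow can exceed 13.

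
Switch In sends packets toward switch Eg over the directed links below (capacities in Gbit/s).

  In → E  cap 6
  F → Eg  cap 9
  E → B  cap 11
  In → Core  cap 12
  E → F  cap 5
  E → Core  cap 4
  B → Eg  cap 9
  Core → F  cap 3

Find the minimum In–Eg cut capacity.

Augment In→E→F→Eg: bottleneck 5, flow now 5.
Augment In→E→B→Eg: bottleneck 1, flow now 6.
Augment In→Core→F→Eg: bottleneck 3, flow now 9.
No augmenting path remains; maximum flow = 9.
By max-flow min-cut, the minimum cut capacity equals the max flow.
In the residual graph, reachable from In: {In, Core}.
Min-cut edges: In→E (6), Core→F (3); capacity 6 + 3 = 9.

9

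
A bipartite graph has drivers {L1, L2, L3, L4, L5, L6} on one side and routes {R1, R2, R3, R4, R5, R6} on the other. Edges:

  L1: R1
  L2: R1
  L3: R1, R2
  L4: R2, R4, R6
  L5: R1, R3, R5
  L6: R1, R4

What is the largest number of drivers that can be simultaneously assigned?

5

Unit-capacity flow: source→left, listed edges, right→sink; max matching = max flow.
Augmenting path L1→R1 (+1); matched 1.
Augmenting path L3→R2 (+1); matched 2.
Augmenting path L4→R4 (+1); matched 3.
Augmenting path L5→R3 (+1); matched 4.
Augmenting path L6→R4→L4→R6 (+1); matched 5.
No augmenting path remains; maximum matching = 5.
König certificate: {L3, L4, L5, L6, R1} is a vertex cover of size 5 (every listed pair touches it), so no matching can be larger.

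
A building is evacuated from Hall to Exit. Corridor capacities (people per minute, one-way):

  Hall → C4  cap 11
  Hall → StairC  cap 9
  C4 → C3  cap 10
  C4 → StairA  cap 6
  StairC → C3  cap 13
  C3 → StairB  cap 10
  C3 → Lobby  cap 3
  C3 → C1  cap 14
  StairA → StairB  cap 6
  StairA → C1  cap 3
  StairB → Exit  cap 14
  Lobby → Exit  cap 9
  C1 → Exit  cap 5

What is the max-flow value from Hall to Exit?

Augment Hall→C4→C3→StairB→Exit: bottleneck 10, flow now 10.
Augment Hall→C4→StairA→StairB→Exit: bottleneck 1, flow now 11.
Augment Hall→StairC→C3→Lobby→Exit: bottleneck 3, flow now 14.
Augment Hall→StairC→C3→C1→Exit: bottleneck 5, flow now 19.
Augment Hall→StairC→C3→C4→StairA→StairB→Exit: bottleneck 1, flow now 20. (uses reverse residual edge)
No augmenting path remains; maximum flow = 20.
In the residual graph, reachable from Hall: {Hall}.
Min-cut edges: Hall→C4 (11), Hall→StairC (9); capacity 11 + 9 = 20.
This cut is saturated, so no flow can exceed 20.

20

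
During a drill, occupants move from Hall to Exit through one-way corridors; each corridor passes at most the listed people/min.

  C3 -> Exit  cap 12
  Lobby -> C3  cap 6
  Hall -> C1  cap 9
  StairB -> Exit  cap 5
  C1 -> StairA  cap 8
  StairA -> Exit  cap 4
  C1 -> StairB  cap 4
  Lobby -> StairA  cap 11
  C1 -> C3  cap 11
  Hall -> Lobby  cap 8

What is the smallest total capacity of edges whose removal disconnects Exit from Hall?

Augment Hall→Lobby→C3→Exit: bottleneck 6, flow now 6.
Augment Hall→Lobby→StairA→Exit: bottleneck 2, flow now 8.
Augment Hall→C1→C3→Exit: bottleneck 6, flow now 14.
Augment Hall→C1→StairA→Exit: bottleneck 2, flow now 16.
Augment Hall→C1→StairB→Exit: bottleneck 1, flow now 17.
No augmenting path remains; maximum flow = 17.
By max-flow min-cut, the minimum cut capacity equals the max flow.
In the residual graph, reachable from Hall: {Hall}.
Min-cut edges: Hall→Lobby (8), Hall→C1 (9); capacity 8 + 9 = 17.

17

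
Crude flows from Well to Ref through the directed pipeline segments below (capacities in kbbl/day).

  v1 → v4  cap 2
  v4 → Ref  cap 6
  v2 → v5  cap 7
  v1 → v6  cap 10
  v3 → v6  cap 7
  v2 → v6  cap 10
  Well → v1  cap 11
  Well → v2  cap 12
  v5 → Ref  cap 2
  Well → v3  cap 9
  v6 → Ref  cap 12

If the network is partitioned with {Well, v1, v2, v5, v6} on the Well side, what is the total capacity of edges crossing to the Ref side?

Edges leaving {Well, v1, v2, v5, v6}: Well→v3 (9), v1→v4 (2), v5→Ref (2), v6→Ref (12).
Cut capacity = 9 + 2 + 2 + 12 = 25.

25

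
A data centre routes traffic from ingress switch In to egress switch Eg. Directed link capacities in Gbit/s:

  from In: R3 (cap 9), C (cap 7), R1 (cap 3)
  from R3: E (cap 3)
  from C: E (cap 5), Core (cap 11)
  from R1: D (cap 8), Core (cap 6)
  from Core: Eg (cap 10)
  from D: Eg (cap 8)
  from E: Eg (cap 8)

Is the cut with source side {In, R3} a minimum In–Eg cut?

Given cut capacity: 7 + 3 + 3 = 13.
Augment In→R3→E→Eg: bottleneck 3, flow now 3.
Augment In→C→Core→Eg: bottleneck 7, flow now 10.
Augment In→R1→Core→Eg: bottleneck 3, flow now 13.
No augmenting path remains; maximum flow = 13.
Cut capacity 13 equals the max flow, so it is a minimum cut.

Yes — it is a minimum cut (capacity 13).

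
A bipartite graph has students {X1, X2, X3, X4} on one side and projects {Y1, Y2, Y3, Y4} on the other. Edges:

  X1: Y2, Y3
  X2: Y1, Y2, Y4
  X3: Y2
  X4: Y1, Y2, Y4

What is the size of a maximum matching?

4

Unit-capacity flow: source→left, listed edges, right→sink; max matching = max flow.
Augmenting path X1→Y2 (+1); matched 1.
Augmenting path X2→Y1 (+1); matched 2.
Augmenting path X4→Y4 (+1); matched 3.
Augmenting path X3→Y2→X1→Y3 (+1); matched 4.
No augmenting path remains; maximum matching = 4.
König certificate: {X1, X2, X3, X4} is a vertex cover of size 4 (every listed pair touches it), so no matching can be larger.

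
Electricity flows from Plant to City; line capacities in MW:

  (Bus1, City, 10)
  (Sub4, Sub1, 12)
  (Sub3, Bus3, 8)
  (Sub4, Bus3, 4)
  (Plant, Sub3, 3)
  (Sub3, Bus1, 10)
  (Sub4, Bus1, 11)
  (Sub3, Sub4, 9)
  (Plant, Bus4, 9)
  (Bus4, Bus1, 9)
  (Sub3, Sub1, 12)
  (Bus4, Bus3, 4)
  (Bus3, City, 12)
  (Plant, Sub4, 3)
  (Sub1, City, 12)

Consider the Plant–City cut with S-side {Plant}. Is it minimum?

Given cut capacity: 3 + 3 + 9 = 15.
Augment Plant→Sub3→Sub1→City: bottleneck 3, flow now 3.
Augment Plant→Sub4→Sub1→City: bottleneck 3, flow now 6.
Augment Plant→Bus4→Bus3→City: bottleneck 4, flow now 10.
Augment Plant→Bus4→Bus1→City: bottleneck 5, flow now 15.
No augmenting path remains; maximum flow = 15.
Cut capacity 15 equals the max flow, so it is a minimum cut.

Yes — it is a minimum cut (capacity 15).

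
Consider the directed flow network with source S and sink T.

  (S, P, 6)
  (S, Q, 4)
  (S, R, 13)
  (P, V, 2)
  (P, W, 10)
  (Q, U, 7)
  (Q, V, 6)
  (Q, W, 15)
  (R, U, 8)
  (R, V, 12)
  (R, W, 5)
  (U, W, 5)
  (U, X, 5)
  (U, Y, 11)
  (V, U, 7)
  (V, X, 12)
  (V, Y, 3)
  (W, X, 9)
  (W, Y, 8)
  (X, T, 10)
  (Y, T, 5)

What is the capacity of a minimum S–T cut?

Augment S→P→V→X→T: bottleneck 2, flow now 2.
Augment S→P→W→X→T: bottleneck 4, flow now 6.
Augment S→Q→U→X→T: bottleneck 4, flow now 10.
Augment S→R→U→Y→T: bottleneck 5, flow now 15.
No augmenting path remains; maximum flow = 15.
By max-flow min-cut, the minimum cut capacity equals the max flow.
In the residual graph, reachable from S: {S, P, Q, R, U, V, W, X, Y}.
Min-cut edges: X→T (10), Y→T (5); capacity 10 + 5 = 15.

15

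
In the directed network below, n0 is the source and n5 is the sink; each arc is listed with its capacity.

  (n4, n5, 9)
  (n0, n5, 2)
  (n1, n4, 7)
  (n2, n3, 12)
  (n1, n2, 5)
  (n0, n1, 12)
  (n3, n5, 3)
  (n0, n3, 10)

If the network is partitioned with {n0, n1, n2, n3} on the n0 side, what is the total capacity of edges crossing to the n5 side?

Edges leaving {n0, n1, n2, n3}: n0→n5 (2), n1→n4 (7), n3→n5 (3).
Cut capacity = 2 + 7 + 3 = 12.

12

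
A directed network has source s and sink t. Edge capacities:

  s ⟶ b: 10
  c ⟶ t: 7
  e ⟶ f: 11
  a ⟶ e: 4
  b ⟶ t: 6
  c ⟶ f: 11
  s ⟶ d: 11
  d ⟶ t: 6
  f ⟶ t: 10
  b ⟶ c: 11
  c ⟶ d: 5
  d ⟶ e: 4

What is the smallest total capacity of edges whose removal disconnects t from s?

Augment s→b→t: bottleneck 6, flow now 6.
Augment s→d→t: bottleneck 6, flow now 12.
Augment s→b→c→t: bottleneck 4, flow now 16.
Augment s→d→e→f→t: bottleneck 4, flow now 20.
No augmenting path remains; maximum flow = 20.
By max-flow min-cut, the minimum cut capacity equals the max flow.
In the residual graph, reachable from s: {s, d}.
Min-cut edges: s→b (10), d→e (4), d→t (6); capacity 10 + 4 + 6 = 20.

20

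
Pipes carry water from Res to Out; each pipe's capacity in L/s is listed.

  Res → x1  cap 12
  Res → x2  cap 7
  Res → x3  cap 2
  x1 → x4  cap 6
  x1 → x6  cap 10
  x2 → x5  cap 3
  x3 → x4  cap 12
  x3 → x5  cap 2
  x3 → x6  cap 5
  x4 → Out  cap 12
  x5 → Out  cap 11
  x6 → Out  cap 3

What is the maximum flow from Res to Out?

Augment Res→x1→x4→Out: bottleneck 6, flow now 6.
Augment Res→x1→x6→Out: bottleneck 3, flow now 9.
Augment Res→x2→x5→Out: bottleneck 3, flow now 12.
Augment Res→x3→x4→Out: bottleneck 2, flow now 14.
No augmenting path remains; maximum flow = 14.
In the residual graph, reachable from Res: {Res, x1, x2, x6}.
Min-cut edges: Res→x3 (2), x1→x4 (6), x2→x5 (3), x6→Out (3); capacity 2 + 6 + 3 + 3 = 14.
This cut is saturated, so no flow can exceed 14.

14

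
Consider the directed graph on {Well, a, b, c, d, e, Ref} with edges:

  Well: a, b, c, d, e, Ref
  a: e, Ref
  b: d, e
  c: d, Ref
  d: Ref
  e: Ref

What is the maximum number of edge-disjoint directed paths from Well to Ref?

5

Assign every edge capacity 1; by Menger, the answer equals the max flow.
Path Well→Ref (+1); total 1.
Path Well→a→Ref (+1); total 2.
Path Well→c→Ref (+1); total 3.
Path Well→d→Ref (+1); total 4.
Path Well→e→Ref (+1); total 5.
No residual Well→Ref path; max flow = 5.
Certifying cut of size 5: {Well→Ref, Well→a, Well→c, d→Ref, e→Ref}.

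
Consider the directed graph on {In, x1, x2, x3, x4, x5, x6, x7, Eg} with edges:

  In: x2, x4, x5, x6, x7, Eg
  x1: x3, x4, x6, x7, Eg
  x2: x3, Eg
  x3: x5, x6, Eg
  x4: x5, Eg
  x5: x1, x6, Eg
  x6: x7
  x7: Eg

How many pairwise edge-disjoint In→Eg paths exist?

5

Assign every edge capacity 1; by Menger, the answer equals the max flow.
Path In→Eg (+1); total 1.
Path In→x2→Eg (+1); total 2.
Path In→x4→Eg (+1); total 3.
Path In→x5→Eg (+1); total 4.
Path In→x7→Eg (+1); total 5.
No residual In→Eg path; max flow = 5.
Certifying cut of size 5: {In→Eg, In→x2, In→x4, In→x5, x7→Eg}.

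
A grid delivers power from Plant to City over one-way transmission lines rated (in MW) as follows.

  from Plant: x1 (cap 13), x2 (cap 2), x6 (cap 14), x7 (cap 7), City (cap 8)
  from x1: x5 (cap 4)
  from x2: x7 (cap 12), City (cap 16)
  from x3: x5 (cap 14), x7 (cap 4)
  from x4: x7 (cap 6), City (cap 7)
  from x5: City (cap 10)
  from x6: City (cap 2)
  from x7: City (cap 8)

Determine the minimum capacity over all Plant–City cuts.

Augment Plant→City: bottleneck 8, flow now 8.
Augment Plant→x2→City: bottleneck 2, flow now 10.
Augment Plant→x6→City: bottleneck 2, flow now 12.
Augment Plant→x7→City: bottleneck 7, flow now 19.
Augment Plant→x1→x5→City: bottleneck 4, flow now 23.
No augmenting path remains; maximum flow = 23.
By max-flow min-cut, the minimum cut capacity equals the max flow.
In the residual graph, reachable from Plant: {Plant, x1, x6}.
Min-cut edges: Plant→x2 (2), Plant→x7 (7), Plant→City (8), x1→x5 (4), x6→City (2); capacity 2 + 7 + 8 + 4 + 2 = 23.

23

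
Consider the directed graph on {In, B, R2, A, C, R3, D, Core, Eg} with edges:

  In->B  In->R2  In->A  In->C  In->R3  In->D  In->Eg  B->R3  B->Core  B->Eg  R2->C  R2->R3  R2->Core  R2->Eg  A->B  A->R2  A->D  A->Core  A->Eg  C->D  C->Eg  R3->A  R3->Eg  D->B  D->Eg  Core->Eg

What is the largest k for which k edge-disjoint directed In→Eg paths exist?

7

Assign every edge capacity 1; by Menger, the answer equals the max flow.
Path In→Eg (+1); total 1.
Path In→B→Eg (+1); total 2.
Path In→R2→Eg (+1); total 3.
Path In→A→Eg (+1); total 4.
Path In→C→Eg (+1); total 5.
Path In→R3→Eg (+1); total 6.
Path In→D→Eg (+1); total 7.
No residual In→Eg path; max flow = 7.
Certifying cut of size 7: {In→A, In→B, In→C, In→D, In→Eg, In→R2, In→R3}.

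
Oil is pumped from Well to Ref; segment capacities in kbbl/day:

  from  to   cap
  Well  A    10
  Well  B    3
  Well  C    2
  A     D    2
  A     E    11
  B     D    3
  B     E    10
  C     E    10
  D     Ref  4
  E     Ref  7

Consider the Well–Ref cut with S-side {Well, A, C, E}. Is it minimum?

Given cut capacity: 3 + 2 + 7 = 12.
Augment Well→A→D→Ref: bottleneck 2, flow now 2.
Augment Well→A→E→Ref: bottleneck 7, flow now 9.
Augment Well→B→D→Ref: bottleneck 2, flow now 11.
No augmenting path remains; maximum flow = 11.
In the residual graph, reachable from Well: {Well, A, B, C, D, E}.
Min-cut edges: D→Ref (4), E→Ref (7); capacity 4 + 7 = 11.
Cut capacity 12 exceeds the max flow 11, so it is not minimum.

No — its capacity is 12, but the minimum cut has capacity 11.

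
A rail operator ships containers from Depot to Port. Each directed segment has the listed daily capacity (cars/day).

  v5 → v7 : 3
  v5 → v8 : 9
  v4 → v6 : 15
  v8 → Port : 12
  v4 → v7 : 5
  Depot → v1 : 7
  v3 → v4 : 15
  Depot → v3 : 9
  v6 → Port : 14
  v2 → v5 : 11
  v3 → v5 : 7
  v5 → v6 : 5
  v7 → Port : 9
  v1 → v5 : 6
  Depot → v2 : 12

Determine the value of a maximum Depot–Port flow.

26

Augment Depot→v1→v5→v6→Port: bottleneck 5, flow now 5.
Augment Depot→v1→v5→v7→Port: bottleneck 1, flow now 6.
Augment Depot→v2→v5→v7→Port: bottleneck 2, flow now 8.
Augment Depot→v2→v5→v8→Port: bottleneck 9, flow now 17.
Augment Depot→v3→v4→v6→Port: bottleneck 9, flow now 26.
No augmenting path remains; maximum flow = 26.
In the residual graph, reachable from Depot: {Depot, v1, v2}.
Min-cut edges: Depot→v3 (9), v1→v5 (6), v2→v5 (11); capacity 9 + 6 + 11 = 26.
This cut is saturated, so no flow can exceed 26.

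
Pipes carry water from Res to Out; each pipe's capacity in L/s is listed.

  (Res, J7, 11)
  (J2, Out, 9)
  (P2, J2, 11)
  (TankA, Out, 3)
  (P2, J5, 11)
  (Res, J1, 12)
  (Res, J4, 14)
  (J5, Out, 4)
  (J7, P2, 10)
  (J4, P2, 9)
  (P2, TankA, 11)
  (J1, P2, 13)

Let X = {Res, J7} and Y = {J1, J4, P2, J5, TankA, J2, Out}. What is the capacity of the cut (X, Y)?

Edges leaving {Res, J7}: Res→J1 (12), Res→J4 (14), J7→P2 (10).
Cut capacity = 12 + 14 + 10 = 36.

36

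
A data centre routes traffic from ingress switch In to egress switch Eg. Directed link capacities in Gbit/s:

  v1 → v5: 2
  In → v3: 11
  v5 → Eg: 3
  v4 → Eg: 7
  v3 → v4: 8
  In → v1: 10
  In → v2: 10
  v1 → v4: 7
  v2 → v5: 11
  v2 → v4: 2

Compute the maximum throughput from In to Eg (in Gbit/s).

Augment In→v1→v4→Eg: bottleneck 7, flow now 7.
Augment In→v1→v5→Eg: bottleneck 2, flow now 9.
Augment In→v2→v5→Eg: bottleneck 1, flow now 10.
No augmenting path remains; maximum flow = 10.
In the residual graph, reachable from In: {In, v1, v2, v3, v4, v5}.
Min-cut edges: v4→Eg (7), v5→Eg (3); capacity 7 + 3 = 10.
This cut is saturated, so no flow can exceed 10.

10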